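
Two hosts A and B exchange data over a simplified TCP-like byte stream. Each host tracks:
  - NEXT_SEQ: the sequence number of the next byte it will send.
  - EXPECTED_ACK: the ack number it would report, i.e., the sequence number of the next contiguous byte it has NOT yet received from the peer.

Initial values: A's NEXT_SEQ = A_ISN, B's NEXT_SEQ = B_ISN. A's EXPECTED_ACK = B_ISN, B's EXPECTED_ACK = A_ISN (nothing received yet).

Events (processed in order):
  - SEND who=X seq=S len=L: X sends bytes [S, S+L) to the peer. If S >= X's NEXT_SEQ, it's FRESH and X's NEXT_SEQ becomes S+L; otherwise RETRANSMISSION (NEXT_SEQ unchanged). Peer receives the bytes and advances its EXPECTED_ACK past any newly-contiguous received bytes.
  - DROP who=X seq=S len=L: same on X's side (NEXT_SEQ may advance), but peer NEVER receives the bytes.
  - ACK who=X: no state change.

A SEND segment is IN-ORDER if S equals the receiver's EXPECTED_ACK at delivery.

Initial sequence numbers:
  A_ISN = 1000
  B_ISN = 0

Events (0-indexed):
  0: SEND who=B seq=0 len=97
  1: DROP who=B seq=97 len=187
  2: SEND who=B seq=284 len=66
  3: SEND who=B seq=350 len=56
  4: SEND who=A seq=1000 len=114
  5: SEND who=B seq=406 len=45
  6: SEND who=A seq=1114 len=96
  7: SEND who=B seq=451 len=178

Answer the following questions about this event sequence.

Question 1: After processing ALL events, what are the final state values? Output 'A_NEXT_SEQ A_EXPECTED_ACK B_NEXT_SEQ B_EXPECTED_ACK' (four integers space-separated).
Answer: 1210 97 629 1210

Derivation:
After event 0: A_seq=1000 A_ack=97 B_seq=97 B_ack=1000
After event 1: A_seq=1000 A_ack=97 B_seq=284 B_ack=1000
After event 2: A_seq=1000 A_ack=97 B_seq=350 B_ack=1000
After event 3: A_seq=1000 A_ack=97 B_seq=406 B_ack=1000
After event 4: A_seq=1114 A_ack=97 B_seq=406 B_ack=1114
After event 5: A_seq=1114 A_ack=97 B_seq=451 B_ack=1114
After event 6: A_seq=1210 A_ack=97 B_seq=451 B_ack=1210
After event 7: A_seq=1210 A_ack=97 B_seq=629 B_ack=1210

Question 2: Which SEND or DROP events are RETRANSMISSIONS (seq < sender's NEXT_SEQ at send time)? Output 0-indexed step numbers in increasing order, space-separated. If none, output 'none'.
Answer: none

Derivation:
Step 0: SEND seq=0 -> fresh
Step 1: DROP seq=97 -> fresh
Step 2: SEND seq=284 -> fresh
Step 3: SEND seq=350 -> fresh
Step 4: SEND seq=1000 -> fresh
Step 5: SEND seq=406 -> fresh
Step 6: SEND seq=1114 -> fresh
Step 7: SEND seq=451 -> fresh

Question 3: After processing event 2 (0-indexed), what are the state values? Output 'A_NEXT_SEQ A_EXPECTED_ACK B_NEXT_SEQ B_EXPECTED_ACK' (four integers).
After event 0: A_seq=1000 A_ack=97 B_seq=97 B_ack=1000
After event 1: A_seq=1000 A_ack=97 B_seq=284 B_ack=1000
After event 2: A_seq=1000 A_ack=97 B_seq=350 B_ack=1000

1000 97 350 1000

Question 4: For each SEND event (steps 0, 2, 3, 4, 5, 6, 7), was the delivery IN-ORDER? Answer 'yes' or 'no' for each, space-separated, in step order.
Answer: yes no no yes no yes no

Derivation:
Step 0: SEND seq=0 -> in-order
Step 2: SEND seq=284 -> out-of-order
Step 3: SEND seq=350 -> out-of-order
Step 4: SEND seq=1000 -> in-order
Step 5: SEND seq=406 -> out-of-order
Step 6: SEND seq=1114 -> in-order
Step 7: SEND seq=451 -> out-of-order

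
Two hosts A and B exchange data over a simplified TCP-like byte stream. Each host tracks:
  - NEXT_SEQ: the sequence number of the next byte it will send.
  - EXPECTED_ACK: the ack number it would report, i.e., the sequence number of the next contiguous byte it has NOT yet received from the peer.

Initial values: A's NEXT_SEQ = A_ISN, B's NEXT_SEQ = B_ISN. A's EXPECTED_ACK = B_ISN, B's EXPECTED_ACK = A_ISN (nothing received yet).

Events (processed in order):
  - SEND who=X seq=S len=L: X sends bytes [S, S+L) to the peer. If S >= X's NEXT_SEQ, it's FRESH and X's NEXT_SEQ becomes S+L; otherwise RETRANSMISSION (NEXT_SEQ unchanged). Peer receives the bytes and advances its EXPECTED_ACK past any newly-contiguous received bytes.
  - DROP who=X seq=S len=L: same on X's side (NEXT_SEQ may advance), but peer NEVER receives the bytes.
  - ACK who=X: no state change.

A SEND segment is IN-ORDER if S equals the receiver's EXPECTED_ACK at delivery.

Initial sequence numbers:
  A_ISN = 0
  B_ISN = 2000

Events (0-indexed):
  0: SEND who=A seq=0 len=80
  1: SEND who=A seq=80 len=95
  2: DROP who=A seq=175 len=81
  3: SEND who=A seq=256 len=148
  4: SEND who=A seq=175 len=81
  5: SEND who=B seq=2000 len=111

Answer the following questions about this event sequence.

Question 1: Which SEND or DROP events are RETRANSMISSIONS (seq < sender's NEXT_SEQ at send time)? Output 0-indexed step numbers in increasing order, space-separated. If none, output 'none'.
Step 0: SEND seq=0 -> fresh
Step 1: SEND seq=80 -> fresh
Step 2: DROP seq=175 -> fresh
Step 3: SEND seq=256 -> fresh
Step 4: SEND seq=175 -> retransmit
Step 5: SEND seq=2000 -> fresh

Answer: 4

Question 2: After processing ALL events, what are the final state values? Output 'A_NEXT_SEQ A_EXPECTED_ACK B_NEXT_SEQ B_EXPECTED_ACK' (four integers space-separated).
Answer: 404 2111 2111 404

Derivation:
After event 0: A_seq=80 A_ack=2000 B_seq=2000 B_ack=80
After event 1: A_seq=175 A_ack=2000 B_seq=2000 B_ack=175
After event 2: A_seq=256 A_ack=2000 B_seq=2000 B_ack=175
After event 3: A_seq=404 A_ack=2000 B_seq=2000 B_ack=175
After event 4: A_seq=404 A_ack=2000 B_seq=2000 B_ack=404
After event 5: A_seq=404 A_ack=2111 B_seq=2111 B_ack=404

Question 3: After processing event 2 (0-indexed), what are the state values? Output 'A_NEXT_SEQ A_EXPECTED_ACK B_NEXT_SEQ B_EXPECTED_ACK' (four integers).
After event 0: A_seq=80 A_ack=2000 B_seq=2000 B_ack=80
After event 1: A_seq=175 A_ack=2000 B_seq=2000 B_ack=175
After event 2: A_seq=256 A_ack=2000 B_seq=2000 B_ack=175

256 2000 2000 175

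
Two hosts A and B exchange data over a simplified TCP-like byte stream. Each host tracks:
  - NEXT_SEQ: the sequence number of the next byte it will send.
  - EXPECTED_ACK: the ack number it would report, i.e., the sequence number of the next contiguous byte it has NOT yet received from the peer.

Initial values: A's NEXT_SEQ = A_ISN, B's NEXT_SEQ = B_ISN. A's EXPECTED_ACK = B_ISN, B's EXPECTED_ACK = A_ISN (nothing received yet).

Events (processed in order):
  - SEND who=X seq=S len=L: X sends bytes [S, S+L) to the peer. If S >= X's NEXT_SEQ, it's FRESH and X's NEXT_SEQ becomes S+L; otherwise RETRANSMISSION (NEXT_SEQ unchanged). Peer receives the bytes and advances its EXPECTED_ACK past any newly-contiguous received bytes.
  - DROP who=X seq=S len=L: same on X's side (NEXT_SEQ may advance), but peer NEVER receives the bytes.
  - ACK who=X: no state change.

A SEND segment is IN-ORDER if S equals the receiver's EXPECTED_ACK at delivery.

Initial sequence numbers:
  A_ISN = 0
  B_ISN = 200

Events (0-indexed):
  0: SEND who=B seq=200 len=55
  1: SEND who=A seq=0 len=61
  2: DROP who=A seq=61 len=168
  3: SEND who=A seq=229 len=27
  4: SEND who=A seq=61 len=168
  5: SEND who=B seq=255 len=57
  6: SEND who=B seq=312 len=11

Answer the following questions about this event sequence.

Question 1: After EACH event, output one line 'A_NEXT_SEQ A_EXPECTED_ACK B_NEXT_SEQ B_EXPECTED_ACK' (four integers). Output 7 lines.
0 255 255 0
61 255 255 61
229 255 255 61
256 255 255 61
256 255 255 256
256 312 312 256
256 323 323 256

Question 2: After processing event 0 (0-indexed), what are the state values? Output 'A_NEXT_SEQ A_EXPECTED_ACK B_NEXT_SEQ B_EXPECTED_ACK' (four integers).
After event 0: A_seq=0 A_ack=255 B_seq=255 B_ack=0

0 255 255 0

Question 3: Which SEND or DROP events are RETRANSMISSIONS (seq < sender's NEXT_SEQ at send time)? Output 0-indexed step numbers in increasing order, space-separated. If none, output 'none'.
Answer: 4

Derivation:
Step 0: SEND seq=200 -> fresh
Step 1: SEND seq=0 -> fresh
Step 2: DROP seq=61 -> fresh
Step 3: SEND seq=229 -> fresh
Step 4: SEND seq=61 -> retransmit
Step 5: SEND seq=255 -> fresh
Step 6: SEND seq=312 -> fresh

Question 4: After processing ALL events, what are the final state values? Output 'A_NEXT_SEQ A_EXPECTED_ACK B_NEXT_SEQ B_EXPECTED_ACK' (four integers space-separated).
Answer: 256 323 323 256

Derivation:
After event 0: A_seq=0 A_ack=255 B_seq=255 B_ack=0
After event 1: A_seq=61 A_ack=255 B_seq=255 B_ack=61
After event 2: A_seq=229 A_ack=255 B_seq=255 B_ack=61
After event 3: A_seq=256 A_ack=255 B_seq=255 B_ack=61
After event 4: A_seq=256 A_ack=255 B_seq=255 B_ack=256
After event 5: A_seq=256 A_ack=312 B_seq=312 B_ack=256
After event 6: A_seq=256 A_ack=323 B_seq=323 B_ack=256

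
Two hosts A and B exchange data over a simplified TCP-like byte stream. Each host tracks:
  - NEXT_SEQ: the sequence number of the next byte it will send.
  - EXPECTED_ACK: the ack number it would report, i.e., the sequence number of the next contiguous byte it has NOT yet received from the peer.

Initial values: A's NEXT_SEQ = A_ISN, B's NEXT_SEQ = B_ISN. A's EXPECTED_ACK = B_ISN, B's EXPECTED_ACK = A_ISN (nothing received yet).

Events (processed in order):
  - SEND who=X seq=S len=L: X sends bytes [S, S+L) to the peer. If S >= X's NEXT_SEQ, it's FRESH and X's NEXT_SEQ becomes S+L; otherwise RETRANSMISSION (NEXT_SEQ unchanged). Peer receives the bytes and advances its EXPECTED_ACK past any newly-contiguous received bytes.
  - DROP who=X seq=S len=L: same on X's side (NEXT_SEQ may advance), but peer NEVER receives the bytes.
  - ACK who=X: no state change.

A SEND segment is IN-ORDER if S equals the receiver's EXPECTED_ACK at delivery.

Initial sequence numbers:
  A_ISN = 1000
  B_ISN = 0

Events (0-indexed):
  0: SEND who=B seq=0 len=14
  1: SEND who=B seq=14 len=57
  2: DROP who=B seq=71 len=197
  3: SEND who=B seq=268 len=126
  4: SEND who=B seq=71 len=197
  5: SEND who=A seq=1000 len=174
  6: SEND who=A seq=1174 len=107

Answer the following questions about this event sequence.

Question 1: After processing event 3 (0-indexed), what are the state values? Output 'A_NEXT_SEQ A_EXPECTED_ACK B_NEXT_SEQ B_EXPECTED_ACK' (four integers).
After event 0: A_seq=1000 A_ack=14 B_seq=14 B_ack=1000
After event 1: A_seq=1000 A_ack=71 B_seq=71 B_ack=1000
After event 2: A_seq=1000 A_ack=71 B_seq=268 B_ack=1000
After event 3: A_seq=1000 A_ack=71 B_seq=394 B_ack=1000

1000 71 394 1000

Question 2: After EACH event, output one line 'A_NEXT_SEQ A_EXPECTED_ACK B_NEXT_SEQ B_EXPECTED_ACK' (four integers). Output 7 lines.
1000 14 14 1000
1000 71 71 1000
1000 71 268 1000
1000 71 394 1000
1000 394 394 1000
1174 394 394 1174
1281 394 394 1281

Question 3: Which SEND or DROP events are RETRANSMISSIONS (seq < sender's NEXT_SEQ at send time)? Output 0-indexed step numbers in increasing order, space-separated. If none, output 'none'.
Step 0: SEND seq=0 -> fresh
Step 1: SEND seq=14 -> fresh
Step 2: DROP seq=71 -> fresh
Step 3: SEND seq=268 -> fresh
Step 4: SEND seq=71 -> retransmit
Step 5: SEND seq=1000 -> fresh
Step 6: SEND seq=1174 -> fresh

Answer: 4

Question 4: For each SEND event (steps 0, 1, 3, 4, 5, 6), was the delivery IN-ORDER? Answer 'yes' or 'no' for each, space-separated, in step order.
Answer: yes yes no yes yes yes

Derivation:
Step 0: SEND seq=0 -> in-order
Step 1: SEND seq=14 -> in-order
Step 3: SEND seq=268 -> out-of-order
Step 4: SEND seq=71 -> in-order
Step 5: SEND seq=1000 -> in-order
Step 6: SEND seq=1174 -> in-order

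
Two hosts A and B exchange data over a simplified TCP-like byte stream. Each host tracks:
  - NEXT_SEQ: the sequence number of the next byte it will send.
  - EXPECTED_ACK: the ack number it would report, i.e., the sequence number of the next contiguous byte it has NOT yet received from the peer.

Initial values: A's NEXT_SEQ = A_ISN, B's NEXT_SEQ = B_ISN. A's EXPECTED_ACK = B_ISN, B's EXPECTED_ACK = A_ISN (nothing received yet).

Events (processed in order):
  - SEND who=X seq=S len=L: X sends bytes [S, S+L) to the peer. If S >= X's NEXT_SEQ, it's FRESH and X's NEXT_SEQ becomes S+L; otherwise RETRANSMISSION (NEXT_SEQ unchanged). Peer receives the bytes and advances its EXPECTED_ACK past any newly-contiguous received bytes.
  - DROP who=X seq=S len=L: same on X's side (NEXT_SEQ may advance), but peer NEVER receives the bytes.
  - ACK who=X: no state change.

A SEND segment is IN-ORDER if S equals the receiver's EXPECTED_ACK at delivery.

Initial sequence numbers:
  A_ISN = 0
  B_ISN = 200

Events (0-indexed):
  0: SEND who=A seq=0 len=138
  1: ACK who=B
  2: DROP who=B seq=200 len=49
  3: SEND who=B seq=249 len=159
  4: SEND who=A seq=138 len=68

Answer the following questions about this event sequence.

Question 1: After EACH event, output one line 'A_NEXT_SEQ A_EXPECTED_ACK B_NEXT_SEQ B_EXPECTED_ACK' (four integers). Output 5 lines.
138 200 200 138
138 200 200 138
138 200 249 138
138 200 408 138
206 200 408 206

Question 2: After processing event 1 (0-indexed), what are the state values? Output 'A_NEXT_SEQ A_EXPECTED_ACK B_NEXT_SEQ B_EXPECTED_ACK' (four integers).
After event 0: A_seq=138 A_ack=200 B_seq=200 B_ack=138
After event 1: A_seq=138 A_ack=200 B_seq=200 B_ack=138

138 200 200 138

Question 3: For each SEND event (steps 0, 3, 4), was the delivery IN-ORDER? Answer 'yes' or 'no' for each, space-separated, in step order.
Step 0: SEND seq=0 -> in-order
Step 3: SEND seq=249 -> out-of-order
Step 4: SEND seq=138 -> in-order

Answer: yes no yes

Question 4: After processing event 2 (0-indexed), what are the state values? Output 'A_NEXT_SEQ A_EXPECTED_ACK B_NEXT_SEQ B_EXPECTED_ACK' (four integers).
After event 0: A_seq=138 A_ack=200 B_seq=200 B_ack=138
After event 1: A_seq=138 A_ack=200 B_seq=200 B_ack=138
After event 2: A_seq=138 A_ack=200 B_seq=249 B_ack=138

138 200 249 138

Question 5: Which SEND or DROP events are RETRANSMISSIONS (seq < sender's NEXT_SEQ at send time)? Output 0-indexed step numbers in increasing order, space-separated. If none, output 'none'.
Step 0: SEND seq=0 -> fresh
Step 2: DROP seq=200 -> fresh
Step 3: SEND seq=249 -> fresh
Step 4: SEND seq=138 -> fresh

Answer: none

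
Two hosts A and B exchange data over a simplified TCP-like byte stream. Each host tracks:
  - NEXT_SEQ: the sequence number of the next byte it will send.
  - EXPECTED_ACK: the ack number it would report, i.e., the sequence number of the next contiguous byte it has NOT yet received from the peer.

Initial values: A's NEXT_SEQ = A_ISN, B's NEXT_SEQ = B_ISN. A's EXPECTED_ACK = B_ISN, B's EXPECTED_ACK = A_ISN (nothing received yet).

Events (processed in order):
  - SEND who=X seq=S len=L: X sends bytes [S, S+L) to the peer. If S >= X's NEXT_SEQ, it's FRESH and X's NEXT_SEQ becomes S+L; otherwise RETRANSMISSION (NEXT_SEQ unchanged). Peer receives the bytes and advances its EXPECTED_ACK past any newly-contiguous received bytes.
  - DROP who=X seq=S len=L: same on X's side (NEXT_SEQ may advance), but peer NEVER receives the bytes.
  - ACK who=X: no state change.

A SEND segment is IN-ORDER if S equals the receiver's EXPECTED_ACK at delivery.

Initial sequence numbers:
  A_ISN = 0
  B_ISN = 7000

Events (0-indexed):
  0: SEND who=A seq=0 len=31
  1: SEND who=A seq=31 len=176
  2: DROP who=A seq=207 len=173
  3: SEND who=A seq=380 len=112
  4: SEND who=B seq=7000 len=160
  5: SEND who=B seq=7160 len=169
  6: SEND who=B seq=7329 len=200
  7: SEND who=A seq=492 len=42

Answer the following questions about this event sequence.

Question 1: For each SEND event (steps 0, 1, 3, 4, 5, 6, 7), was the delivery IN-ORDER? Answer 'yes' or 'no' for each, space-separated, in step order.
Answer: yes yes no yes yes yes no

Derivation:
Step 0: SEND seq=0 -> in-order
Step 1: SEND seq=31 -> in-order
Step 3: SEND seq=380 -> out-of-order
Step 4: SEND seq=7000 -> in-order
Step 5: SEND seq=7160 -> in-order
Step 6: SEND seq=7329 -> in-order
Step 7: SEND seq=492 -> out-of-order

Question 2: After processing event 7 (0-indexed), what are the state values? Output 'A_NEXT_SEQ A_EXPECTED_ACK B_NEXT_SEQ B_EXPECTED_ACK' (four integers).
After event 0: A_seq=31 A_ack=7000 B_seq=7000 B_ack=31
After event 1: A_seq=207 A_ack=7000 B_seq=7000 B_ack=207
After event 2: A_seq=380 A_ack=7000 B_seq=7000 B_ack=207
After event 3: A_seq=492 A_ack=7000 B_seq=7000 B_ack=207
After event 4: A_seq=492 A_ack=7160 B_seq=7160 B_ack=207
After event 5: A_seq=492 A_ack=7329 B_seq=7329 B_ack=207
After event 6: A_seq=492 A_ack=7529 B_seq=7529 B_ack=207
After event 7: A_seq=534 A_ack=7529 B_seq=7529 B_ack=207

534 7529 7529 207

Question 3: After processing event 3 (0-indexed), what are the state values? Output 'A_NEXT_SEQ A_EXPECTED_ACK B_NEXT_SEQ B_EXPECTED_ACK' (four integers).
After event 0: A_seq=31 A_ack=7000 B_seq=7000 B_ack=31
After event 1: A_seq=207 A_ack=7000 B_seq=7000 B_ack=207
After event 2: A_seq=380 A_ack=7000 B_seq=7000 B_ack=207
After event 3: A_seq=492 A_ack=7000 B_seq=7000 B_ack=207

492 7000 7000 207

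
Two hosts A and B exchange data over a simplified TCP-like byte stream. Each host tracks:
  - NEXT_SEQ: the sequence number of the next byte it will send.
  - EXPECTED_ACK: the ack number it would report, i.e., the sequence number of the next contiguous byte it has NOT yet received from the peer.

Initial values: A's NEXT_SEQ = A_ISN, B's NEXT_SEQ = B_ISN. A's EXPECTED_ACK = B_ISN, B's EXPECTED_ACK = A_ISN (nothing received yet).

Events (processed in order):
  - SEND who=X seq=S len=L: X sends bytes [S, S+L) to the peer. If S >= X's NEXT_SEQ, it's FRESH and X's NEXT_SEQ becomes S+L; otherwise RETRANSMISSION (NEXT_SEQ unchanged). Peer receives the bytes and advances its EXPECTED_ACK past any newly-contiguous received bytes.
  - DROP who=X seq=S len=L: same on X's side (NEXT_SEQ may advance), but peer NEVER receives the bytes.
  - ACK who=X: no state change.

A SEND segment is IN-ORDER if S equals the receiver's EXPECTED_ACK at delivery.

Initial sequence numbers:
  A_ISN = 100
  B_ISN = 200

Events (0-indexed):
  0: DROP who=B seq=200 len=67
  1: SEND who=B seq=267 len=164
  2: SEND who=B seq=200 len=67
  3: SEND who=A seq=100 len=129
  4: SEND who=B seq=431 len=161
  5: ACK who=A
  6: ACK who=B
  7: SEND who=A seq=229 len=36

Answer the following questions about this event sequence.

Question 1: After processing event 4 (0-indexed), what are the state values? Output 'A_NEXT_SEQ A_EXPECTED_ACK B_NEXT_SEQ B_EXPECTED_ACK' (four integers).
After event 0: A_seq=100 A_ack=200 B_seq=267 B_ack=100
After event 1: A_seq=100 A_ack=200 B_seq=431 B_ack=100
After event 2: A_seq=100 A_ack=431 B_seq=431 B_ack=100
After event 3: A_seq=229 A_ack=431 B_seq=431 B_ack=229
After event 4: A_seq=229 A_ack=592 B_seq=592 B_ack=229

229 592 592 229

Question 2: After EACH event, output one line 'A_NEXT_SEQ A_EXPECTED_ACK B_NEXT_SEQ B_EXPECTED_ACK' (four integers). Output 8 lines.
100 200 267 100
100 200 431 100
100 431 431 100
229 431 431 229
229 592 592 229
229 592 592 229
229 592 592 229
265 592 592 265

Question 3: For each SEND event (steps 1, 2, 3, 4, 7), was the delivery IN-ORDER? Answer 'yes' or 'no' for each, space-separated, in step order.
Answer: no yes yes yes yes

Derivation:
Step 1: SEND seq=267 -> out-of-order
Step 2: SEND seq=200 -> in-order
Step 3: SEND seq=100 -> in-order
Step 4: SEND seq=431 -> in-order
Step 7: SEND seq=229 -> in-order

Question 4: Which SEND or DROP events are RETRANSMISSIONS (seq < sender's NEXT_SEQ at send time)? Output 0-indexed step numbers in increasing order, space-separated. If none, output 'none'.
Answer: 2

Derivation:
Step 0: DROP seq=200 -> fresh
Step 1: SEND seq=267 -> fresh
Step 2: SEND seq=200 -> retransmit
Step 3: SEND seq=100 -> fresh
Step 4: SEND seq=431 -> fresh
Step 7: SEND seq=229 -> fresh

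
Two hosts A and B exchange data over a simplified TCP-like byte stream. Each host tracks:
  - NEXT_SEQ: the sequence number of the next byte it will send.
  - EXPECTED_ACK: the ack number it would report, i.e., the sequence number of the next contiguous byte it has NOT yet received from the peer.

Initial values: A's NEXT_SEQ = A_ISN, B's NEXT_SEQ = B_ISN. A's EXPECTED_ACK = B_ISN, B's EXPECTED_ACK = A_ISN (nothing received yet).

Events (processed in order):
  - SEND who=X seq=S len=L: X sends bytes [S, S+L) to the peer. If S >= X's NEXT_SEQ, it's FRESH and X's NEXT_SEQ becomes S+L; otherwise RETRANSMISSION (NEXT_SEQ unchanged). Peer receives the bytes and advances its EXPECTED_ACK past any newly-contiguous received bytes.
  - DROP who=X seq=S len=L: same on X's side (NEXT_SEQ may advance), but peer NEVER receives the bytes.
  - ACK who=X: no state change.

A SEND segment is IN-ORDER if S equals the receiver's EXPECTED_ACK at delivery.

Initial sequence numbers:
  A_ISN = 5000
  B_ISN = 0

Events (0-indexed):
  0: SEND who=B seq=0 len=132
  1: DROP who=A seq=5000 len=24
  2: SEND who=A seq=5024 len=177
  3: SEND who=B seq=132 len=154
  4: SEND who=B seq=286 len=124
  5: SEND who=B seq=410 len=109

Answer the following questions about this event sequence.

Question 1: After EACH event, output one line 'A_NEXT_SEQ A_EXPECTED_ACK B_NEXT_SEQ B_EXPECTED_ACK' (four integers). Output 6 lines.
5000 132 132 5000
5024 132 132 5000
5201 132 132 5000
5201 286 286 5000
5201 410 410 5000
5201 519 519 5000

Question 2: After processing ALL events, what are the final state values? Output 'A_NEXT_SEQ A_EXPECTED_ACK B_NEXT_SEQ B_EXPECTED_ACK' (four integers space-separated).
Answer: 5201 519 519 5000

Derivation:
After event 0: A_seq=5000 A_ack=132 B_seq=132 B_ack=5000
After event 1: A_seq=5024 A_ack=132 B_seq=132 B_ack=5000
After event 2: A_seq=5201 A_ack=132 B_seq=132 B_ack=5000
After event 3: A_seq=5201 A_ack=286 B_seq=286 B_ack=5000
After event 4: A_seq=5201 A_ack=410 B_seq=410 B_ack=5000
After event 5: A_seq=5201 A_ack=519 B_seq=519 B_ack=5000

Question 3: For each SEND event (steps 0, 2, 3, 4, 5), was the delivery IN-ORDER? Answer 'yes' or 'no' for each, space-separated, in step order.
Step 0: SEND seq=0 -> in-order
Step 2: SEND seq=5024 -> out-of-order
Step 3: SEND seq=132 -> in-order
Step 4: SEND seq=286 -> in-order
Step 5: SEND seq=410 -> in-order

Answer: yes no yes yes yes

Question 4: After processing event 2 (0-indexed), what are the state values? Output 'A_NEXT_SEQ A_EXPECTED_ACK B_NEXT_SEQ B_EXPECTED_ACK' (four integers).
After event 0: A_seq=5000 A_ack=132 B_seq=132 B_ack=5000
After event 1: A_seq=5024 A_ack=132 B_seq=132 B_ack=5000
After event 2: A_seq=5201 A_ack=132 B_seq=132 B_ack=5000

5201 132 132 5000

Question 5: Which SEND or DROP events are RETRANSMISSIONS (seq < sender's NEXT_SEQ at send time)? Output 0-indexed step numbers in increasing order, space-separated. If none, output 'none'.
Answer: none

Derivation:
Step 0: SEND seq=0 -> fresh
Step 1: DROP seq=5000 -> fresh
Step 2: SEND seq=5024 -> fresh
Step 3: SEND seq=132 -> fresh
Step 4: SEND seq=286 -> fresh
Step 5: SEND seq=410 -> fresh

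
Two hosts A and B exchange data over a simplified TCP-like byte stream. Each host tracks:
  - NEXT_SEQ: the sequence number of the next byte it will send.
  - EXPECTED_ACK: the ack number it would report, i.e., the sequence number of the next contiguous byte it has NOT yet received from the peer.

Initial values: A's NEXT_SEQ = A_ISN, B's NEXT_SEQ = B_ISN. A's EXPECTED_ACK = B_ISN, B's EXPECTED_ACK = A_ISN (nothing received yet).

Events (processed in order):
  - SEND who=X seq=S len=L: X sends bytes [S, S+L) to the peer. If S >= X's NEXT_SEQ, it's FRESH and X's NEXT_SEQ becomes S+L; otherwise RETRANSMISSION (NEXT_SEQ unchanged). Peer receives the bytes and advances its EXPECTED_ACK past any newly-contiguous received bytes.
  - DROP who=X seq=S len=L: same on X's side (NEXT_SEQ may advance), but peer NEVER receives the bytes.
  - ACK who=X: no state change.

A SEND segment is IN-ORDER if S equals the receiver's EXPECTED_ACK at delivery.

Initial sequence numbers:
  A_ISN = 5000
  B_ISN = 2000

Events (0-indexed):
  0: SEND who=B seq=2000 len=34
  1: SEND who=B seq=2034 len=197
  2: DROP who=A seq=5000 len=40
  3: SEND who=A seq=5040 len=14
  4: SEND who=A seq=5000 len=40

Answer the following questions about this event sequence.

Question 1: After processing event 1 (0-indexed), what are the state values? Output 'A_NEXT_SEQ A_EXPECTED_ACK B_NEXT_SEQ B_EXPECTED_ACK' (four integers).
After event 0: A_seq=5000 A_ack=2034 B_seq=2034 B_ack=5000
After event 1: A_seq=5000 A_ack=2231 B_seq=2231 B_ack=5000

5000 2231 2231 5000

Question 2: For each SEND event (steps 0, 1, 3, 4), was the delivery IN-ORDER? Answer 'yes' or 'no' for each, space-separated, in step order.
Answer: yes yes no yes

Derivation:
Step 0: SEND seq=2000 -> in-order
Step 1: SEND seq=2034 -> in-order
Step 3: SEND seq=5040 -> out-of-order
Step 4: SEND seq=5000 -> in-order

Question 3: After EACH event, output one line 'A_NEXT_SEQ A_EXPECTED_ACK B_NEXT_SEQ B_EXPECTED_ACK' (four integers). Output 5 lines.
5000 2034 2034 5000
5000 2231 2231 5000
5040 2231 2231 5000
5054 2231 2231 5000
5054 2231 2231 5054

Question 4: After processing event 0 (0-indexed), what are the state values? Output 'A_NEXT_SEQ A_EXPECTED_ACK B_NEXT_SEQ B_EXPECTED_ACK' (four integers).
After event 0: A_seq=5000 A_ack=2034 B_seq=2034 B_ack=5000

5000 2034 2034 5000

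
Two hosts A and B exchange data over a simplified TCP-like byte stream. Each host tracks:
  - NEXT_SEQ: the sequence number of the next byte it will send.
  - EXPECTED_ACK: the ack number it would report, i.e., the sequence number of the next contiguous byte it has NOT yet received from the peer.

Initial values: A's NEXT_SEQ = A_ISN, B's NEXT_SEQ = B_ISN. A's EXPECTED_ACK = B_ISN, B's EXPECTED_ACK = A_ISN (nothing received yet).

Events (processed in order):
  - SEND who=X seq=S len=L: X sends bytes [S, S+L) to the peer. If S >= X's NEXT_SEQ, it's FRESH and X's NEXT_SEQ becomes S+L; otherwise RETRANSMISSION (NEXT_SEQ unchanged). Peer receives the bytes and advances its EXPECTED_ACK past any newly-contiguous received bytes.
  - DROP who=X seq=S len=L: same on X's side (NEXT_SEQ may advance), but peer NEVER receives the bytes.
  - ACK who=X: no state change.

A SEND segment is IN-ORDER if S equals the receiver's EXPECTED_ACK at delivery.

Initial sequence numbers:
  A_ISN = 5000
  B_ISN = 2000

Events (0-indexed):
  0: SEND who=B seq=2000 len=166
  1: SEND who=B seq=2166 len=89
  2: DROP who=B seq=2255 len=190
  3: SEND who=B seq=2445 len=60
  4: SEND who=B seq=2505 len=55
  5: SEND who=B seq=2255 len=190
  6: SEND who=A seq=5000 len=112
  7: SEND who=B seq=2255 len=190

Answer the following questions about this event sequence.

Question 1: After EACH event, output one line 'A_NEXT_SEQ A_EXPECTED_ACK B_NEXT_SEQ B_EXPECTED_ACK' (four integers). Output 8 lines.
5000 2166 2166 5000
5000 2255 2255 5000
5000 2255 2445 5000
5000 2255 2505 5000
5000 2255 2560 5000
5000 2560 2560 5000
5112 2560 2560 5112
5112 2560 2560 5112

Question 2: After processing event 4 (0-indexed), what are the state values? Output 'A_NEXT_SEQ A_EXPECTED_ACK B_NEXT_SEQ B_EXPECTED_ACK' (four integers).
After event 0: A_seq=5000 A_ack=2166 B_seq=2166 B_ack=5000
After event 1: A_seq=5000 A_ack=2255 B_seq=2255 B_ack=5000
After event 2: A_seq=5000 A_ack=2255 B_seq=2445 B_ack=5000
After event 3: A_seq=5000 A_ack=2255 B_seq=2505 B_ack=5000
After event 4: A_seq=5000 A_ack=2255 B_seq=2560 B_ack=5000

5000 2255 2560 5000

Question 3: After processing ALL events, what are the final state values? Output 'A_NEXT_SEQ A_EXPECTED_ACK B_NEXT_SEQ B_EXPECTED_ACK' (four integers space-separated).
After event 0: A_seq=5000 A_ack=2166 B_seq=2166 B_ack=5000
After event 1: A_seq=5000 A_ack=2255 B_seq=2255 B_ack=5000
After event 2: A_seq=5000 A_ack=2255 B_seq=2445 B_ack=5000
After event 3: A_seq=5000 A_ack=2255 B_seq=2505 B_ack=5000
After event 4: A_seq=5000 A_ack=2255 B_seq=2560 B_ack=5000
After event 5: A_seq=5000 A_ack=2560 B_seq=2560 B_ack=5000
After event 6: A_seq=5112 A_ack=2560 B_seq=2560 B_ack=5112
After event 7: A_seq=5112 A_ack=2560 B_seq=2560 B_ack=5112

Answer: 5112 2560 2560 5112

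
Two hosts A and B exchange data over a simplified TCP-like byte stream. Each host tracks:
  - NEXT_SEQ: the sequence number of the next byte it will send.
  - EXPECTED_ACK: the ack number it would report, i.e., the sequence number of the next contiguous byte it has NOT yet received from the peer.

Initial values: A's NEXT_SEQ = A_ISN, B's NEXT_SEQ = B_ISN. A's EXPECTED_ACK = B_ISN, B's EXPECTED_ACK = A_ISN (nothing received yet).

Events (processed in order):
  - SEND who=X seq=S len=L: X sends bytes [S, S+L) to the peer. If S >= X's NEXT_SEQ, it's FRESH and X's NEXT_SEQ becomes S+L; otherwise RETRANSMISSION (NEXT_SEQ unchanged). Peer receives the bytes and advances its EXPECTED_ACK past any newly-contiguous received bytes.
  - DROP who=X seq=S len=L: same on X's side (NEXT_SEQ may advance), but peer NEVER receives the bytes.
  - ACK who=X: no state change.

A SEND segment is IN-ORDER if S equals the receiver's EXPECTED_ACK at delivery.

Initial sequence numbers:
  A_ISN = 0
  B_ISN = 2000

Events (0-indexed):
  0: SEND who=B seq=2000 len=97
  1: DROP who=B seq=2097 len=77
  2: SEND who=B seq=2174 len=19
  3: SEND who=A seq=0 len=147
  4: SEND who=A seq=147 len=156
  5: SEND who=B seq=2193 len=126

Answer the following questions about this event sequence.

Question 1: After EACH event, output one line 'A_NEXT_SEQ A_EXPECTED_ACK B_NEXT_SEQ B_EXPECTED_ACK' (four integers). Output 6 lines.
0 2097 2097 0
0 2097 2174 0
0 2097 2193 0
147 2097 2193 147
303 2097 2193 303
303 2097 2319 303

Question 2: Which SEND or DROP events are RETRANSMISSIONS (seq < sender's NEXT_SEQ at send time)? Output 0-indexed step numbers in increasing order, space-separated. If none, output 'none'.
Step 0: SEND seq=2000 -> fresh
Step 1: DROP seq=2097 -> fresh
Step 2: SEND seq=2174 -> fresh
Step 3: SEND seq=0 -> fresh
Step 4: SEND seq=147 -> fresh
Step 5: SEND seq=2193 -> fresh

Answer: none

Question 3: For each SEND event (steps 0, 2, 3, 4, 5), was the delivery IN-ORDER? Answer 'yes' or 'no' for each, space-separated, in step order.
Step 0: SEND seq=2000 -> in-order
Step 2: SEND seq=2174 -> out-of-order
Step 3: SEND seq=0 -> in-order
Step 4: SEND seq=147 -> in-order
Step 5: SEND seq=2193 -> out-of-order

Answer: yes no yes yes no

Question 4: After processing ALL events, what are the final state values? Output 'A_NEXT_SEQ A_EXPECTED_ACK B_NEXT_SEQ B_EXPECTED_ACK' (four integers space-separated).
After event 0: A_seq=0 A_ack=2097 B_seq=2097 B_ack=0
After event 1: A_seq=0 A_ack=2097 B_seq=2174 B_ack=0
After event 2: A_seq=0 A_ack=2097 B_seq=2193 B_ack=0
After event 3: A_seq=147 A_ack=2097 B_seq=2193 B_ack=147
After event 4: A_seq=303 A_ack=2097 B_seq=2193 B_ack=303
After event 5: A_seq=303 A_ack=2097 B_seq=2319 B_ack=303

Answer: 303 2097 2319 303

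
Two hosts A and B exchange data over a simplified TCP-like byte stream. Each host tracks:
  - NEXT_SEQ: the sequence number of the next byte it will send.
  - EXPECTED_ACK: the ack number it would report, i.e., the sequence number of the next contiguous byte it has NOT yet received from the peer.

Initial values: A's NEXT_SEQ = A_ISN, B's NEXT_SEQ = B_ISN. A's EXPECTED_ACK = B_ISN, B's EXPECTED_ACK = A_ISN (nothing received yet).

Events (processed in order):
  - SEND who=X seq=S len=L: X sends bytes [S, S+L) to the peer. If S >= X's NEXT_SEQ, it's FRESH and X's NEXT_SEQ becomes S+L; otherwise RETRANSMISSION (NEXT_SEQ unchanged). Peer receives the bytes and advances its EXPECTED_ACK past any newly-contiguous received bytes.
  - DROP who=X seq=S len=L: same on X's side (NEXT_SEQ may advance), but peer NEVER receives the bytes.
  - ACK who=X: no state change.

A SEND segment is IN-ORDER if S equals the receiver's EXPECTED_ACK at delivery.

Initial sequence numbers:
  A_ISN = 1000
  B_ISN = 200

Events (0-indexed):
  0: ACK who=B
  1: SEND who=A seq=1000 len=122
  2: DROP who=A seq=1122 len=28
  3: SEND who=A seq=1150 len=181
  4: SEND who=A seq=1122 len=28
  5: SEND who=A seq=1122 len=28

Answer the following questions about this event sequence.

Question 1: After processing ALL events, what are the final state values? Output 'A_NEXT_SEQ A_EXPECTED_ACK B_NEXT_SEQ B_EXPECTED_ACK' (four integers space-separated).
After event 0: A_seq=1000 A_ack=200 B_seq=200 B_ack=1000
After event 1: A_seq=1122 A_ack=200 B_seq=200 B_ack=1122
After event 2: A_seq=1150 A_ack=200 B_seq=200 B_ack=1122
After event 3: A_seq=1331 A_ack=200 B_seq=200 B_ack=1122
After event 4: A_seq=1331 A_ack=200 B_seq=200 B_ack=1331
After event 5: A_seq=1331 A_ack=200 B_seq=200 B_ack=1331

Answer: 1331 200 200 1331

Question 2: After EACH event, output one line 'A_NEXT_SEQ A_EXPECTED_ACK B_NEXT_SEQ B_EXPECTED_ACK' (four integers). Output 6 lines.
1000 200 200 1000
1122 200 200 1122
1150 200 200 1122
1331 200 200 1122
1331 200 200 1331
1331 200 200 1331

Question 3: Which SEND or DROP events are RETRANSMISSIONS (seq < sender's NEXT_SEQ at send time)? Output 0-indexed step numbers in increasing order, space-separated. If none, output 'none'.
Step 1: SEND seq=1000 -> fresh
Step 2: DROP seq=1122 -> fresh
Step 3: SEND seq=1150 -> fresh
Step 4: SEND seq=1122 -> retransmit
Step 5: SEND seq=1122 -> retransmit

Answer: 4 5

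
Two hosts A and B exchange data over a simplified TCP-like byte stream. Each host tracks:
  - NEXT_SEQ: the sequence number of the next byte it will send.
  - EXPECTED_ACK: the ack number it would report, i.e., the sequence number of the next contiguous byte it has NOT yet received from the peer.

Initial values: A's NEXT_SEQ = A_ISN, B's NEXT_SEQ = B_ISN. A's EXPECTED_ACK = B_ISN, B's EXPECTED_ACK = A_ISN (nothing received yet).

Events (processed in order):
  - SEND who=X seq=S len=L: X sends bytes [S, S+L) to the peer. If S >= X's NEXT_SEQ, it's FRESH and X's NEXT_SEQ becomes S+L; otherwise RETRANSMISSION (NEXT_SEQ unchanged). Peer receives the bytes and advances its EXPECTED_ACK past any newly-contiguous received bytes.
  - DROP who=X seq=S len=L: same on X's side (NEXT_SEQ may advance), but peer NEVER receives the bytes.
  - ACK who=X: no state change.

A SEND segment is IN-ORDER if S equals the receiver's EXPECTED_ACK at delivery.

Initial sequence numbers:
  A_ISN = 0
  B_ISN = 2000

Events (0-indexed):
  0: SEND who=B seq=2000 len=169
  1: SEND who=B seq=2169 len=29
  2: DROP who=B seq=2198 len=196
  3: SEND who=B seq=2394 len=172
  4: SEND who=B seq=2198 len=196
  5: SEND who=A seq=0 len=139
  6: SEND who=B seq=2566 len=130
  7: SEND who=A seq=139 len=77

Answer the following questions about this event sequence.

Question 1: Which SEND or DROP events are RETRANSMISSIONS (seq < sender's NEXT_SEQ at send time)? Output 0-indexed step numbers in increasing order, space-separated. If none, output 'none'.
Step 0: SEND seq=2000 -> fresh
Step 1: SEND seq=2169 -> fresh
Step 2: DROP seq=2198 -> fresh
Step 3: SEND seq=2394 -> fresh
Step 4: SEND seq=2198 -> retransmit
Step 5: SEND seq=0 -> fresh
Step 6: SEND seq=2566 -> fresh
Step 7: SEND seq=139 -> fresh

Answer: 4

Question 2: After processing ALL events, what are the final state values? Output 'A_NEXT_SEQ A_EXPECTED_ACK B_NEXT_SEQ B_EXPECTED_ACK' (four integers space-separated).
Answer: 216 2696 2696 216

Derivation:
After event 0: A_seq=0 A_ack=2169 B_seq=2169 B_ack=0
After event 1: A_seq=0 A_ack=2198 B_seq=2198 B_ack=0
After event 2: A_seq=0 A_ack=2198 B_seq=2394 B_ack=0
After event 3: A_seq=0 A_ack=2198 B_seq=2566 B_ack=0
After event 4: A_seq=0 A_ack=2566 B_seq=2566 B_ack=0
After event 5: A_seq=139 A_ack=2566 B_seq=2566 B_ack=139
After event 6: A_seq=139 A_ack=2696 B_seq=2696 B_ack=139
After event 7: A_seq=216 A_ack=2696 B_seq=2696 B_ack=216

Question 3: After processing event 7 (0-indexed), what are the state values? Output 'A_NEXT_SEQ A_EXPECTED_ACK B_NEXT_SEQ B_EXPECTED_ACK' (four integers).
After event 0: A_seq=0 A_ack=2169 B_seq=2169 B_ack=0
After event 1: A_seq=0 A_ack=2198 B_seq=2198 B_ack=0
After event 2: A_seq=0 A_ack=2198 B_seq=2394 B_ack=0
After event 3: A_seq=0 A_ack=2198 B_seq=2566 B_ack=0
After event 4: A_seq=0 A_ack=2566 B_seq=2566 B_ack=0
After event 5: A_seq=139 A_ack=2566 B_seq=2566 B_ack=139
After event 6: A_seq=139 A_ack=2696 B_seq=2696 B_ack=139
After event 7: A_seq=216 A_ack=2696 B_seq=2696 B_ack=216

216 2696 2696 216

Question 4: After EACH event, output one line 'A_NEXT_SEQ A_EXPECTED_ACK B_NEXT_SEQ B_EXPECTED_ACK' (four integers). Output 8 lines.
0 2169 2169 0
0 2198 2198 0
0 2198 2394 0
0 2198 2566 0
0 2566 2566 0
139 2566 2566 139
139 2696 2696 139
216 2696 2696 216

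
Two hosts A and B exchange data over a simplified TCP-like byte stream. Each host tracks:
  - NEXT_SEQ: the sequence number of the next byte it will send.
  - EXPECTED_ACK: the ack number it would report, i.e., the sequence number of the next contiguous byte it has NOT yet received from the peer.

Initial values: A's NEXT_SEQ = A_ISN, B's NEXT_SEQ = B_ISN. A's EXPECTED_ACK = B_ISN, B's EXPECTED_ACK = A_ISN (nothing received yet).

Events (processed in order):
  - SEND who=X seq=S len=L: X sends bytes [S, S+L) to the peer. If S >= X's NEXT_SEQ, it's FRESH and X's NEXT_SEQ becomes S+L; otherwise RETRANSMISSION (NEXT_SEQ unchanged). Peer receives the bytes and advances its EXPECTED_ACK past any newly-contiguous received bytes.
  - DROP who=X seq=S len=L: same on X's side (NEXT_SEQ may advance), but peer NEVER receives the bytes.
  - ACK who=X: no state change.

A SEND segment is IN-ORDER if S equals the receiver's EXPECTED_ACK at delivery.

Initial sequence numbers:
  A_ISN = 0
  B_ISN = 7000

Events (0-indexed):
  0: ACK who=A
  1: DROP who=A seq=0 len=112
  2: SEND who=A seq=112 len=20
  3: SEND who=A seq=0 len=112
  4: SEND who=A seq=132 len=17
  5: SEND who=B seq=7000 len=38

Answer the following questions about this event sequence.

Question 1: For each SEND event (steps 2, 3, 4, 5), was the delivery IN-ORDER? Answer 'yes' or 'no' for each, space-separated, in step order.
Step 2: SEND seq=112 -> out-of-order
Step 3: SEND seq=0 -> in-order
Step 4: SEND seq=132 -> in-order
Step 5: SEND seq=7000 -> in-order

Answer: no yes yes yes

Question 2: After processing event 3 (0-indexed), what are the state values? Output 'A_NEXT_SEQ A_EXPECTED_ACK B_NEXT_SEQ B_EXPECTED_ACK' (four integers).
After event 0: A_seq=0 A_ack=7000 B_seq=7000 B_ack=0
After event 1: A_seq=112 A_ack=7000 B_seq=7000 B_ack=0
After event 2: A_seq=132 A_ack=7000 B_seq=7000 B_ack=0
After event 3: A_seq=132 A_ack=7000 B_seq=7000 B_ack=132

132 7000 7000 132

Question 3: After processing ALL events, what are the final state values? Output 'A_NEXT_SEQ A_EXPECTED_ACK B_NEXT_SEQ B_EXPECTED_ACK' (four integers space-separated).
Answer: 149 7038 7038 149

Derivation:
After event 0: A_seq=0 A_ack=7000 B_seq=7000 B_ack=0
After event 1: A_seq=112 A_ack=7000 B_seq=7000 B_ack=0
After event 2: A_seq=132 A_ack=7000 B_seq=7000 B_ack=0
After event 3: A_seq=132 A_ack=7000 B_seq=7000 B_ack=132
After event 4: A_seq=149 A_ack=7000 B_seq=7000 B_ack=149
After event 5: A_seq=149 A_ack=7038 B_seq=7038 B_ack=149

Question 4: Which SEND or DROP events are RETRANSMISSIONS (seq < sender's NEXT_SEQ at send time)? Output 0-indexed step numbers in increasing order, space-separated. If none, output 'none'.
Step 1: DROP seq=0 -> fresh
Step 2: SEND seq=112 -> fresh
Step 3: SEND seq=0 -> retransmit
Step 4: SEND seq=132 -> fresh
Step 5: SEND seq=7000 -> fresh

Answer: 3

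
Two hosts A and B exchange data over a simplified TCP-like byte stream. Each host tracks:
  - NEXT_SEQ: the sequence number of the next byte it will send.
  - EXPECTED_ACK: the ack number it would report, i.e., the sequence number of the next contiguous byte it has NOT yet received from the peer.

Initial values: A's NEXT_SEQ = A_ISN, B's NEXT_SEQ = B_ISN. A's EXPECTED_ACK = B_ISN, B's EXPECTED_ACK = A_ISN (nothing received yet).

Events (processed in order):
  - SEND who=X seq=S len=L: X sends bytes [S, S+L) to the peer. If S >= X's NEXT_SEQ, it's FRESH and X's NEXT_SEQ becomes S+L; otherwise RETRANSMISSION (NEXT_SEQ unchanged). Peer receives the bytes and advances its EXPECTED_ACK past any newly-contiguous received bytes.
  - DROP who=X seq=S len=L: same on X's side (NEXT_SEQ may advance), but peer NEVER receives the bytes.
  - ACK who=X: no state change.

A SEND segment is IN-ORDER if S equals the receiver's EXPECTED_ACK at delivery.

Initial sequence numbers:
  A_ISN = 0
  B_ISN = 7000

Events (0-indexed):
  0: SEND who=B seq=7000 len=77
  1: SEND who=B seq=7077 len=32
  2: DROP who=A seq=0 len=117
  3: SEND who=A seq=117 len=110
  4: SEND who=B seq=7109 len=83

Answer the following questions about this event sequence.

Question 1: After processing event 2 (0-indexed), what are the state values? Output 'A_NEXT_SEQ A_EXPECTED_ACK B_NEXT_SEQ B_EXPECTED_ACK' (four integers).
After event 0: A_seq=0 A_ack=7077 B_seq=7077 B_ack=0
After event 1: A_seq=0 A_ack=7109 B_seq=7109 B_ack=0
After event 2: A_seq=117 A_ack=7109 B_seq=7109 B_ack=0

117 7109 7109 0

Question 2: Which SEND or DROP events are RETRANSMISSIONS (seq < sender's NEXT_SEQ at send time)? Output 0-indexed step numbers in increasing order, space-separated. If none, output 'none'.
Answer: none

Derivation:
Step 0: SEND seq=7000 -> fresh
Step 1: SEND seq=7077 -> fresh
Step 2: DROP seq=0 -> fresh
Step 3: SEND seq=117 -> fresh
Step 4: SEND seq=7109 -> fresh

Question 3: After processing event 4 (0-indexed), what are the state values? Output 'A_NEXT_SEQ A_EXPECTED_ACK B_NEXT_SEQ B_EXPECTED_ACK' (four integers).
After event 0: A_seq=0 A_ack=7077 B_seq=7077 B_ack=0
After event 1: A_seq=0 A_ack=7109 B_seq=7109 B_ack=0
After event 2: A_seq=117 A_ack=7109 B_seq=7109 B_ack=0
After event 3: A_seq=227 A_ack=7109 B_seq=7109 B_ack=0
After event 4: A_seq=227 A_ack=7192 B_seq=7192 B_ack=0

227 7192 7192 0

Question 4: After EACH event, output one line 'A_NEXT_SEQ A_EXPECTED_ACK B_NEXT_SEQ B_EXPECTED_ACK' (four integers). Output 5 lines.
0 7077 7077 0
0 7109 7109 0
117 7109 7109 0
227 7109 7109 0
227 7192 7192 0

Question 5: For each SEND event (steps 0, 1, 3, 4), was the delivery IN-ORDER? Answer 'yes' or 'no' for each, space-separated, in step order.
Step 0: SEND seq=7000 -> in-order
Step 1: SEND seq=7077 -> in-order
Step 3: SEND seq=117 -> out-of-order
Step 4: SEND seq=7109 -> in-order

Answer: yes yes no yes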